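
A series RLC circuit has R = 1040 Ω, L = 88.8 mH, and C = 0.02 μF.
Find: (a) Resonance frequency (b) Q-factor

Step 1 — Resonance condition Im(Z)=0 gives ω₀ = 1/√(LC).
Step 2 — ω₀ = 1/√(0.0888·2e-08) = 2.373e+04 rad/s.
Step 3 — f₀ = ω₀/(2π) = 3777 Hz.
Step 4 — Series Q: Q = ω₀L/R = 2.373e+04·0.0888/1040 = 2.026.

(a) f₀ = 3777 Hz  (b) Q = 2.026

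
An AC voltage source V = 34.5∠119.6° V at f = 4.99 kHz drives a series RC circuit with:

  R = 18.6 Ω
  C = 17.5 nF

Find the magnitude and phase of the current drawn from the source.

Step 1 — Angular frequency: ω = 2π·f = 2π·4990 = 3.135e+04 rad/s.
Step 2 — Component impedances:
  R: Z = R = 18.6 Ω
  C: Z = 1/(jωC) = -j/(ω·C) = 0 - j1823 Ω
Step 3 — Series combination: Z_total = R + C = 18.6 - j1823 Ω = 1823∠-89.4° Ω.
Step 4 — Source phasor: V = 34.5∠119.6° V = -17.04 + j30 V.
Step 5 — Ohm's law: I = V / Z_total = (-17.04 + j30) / (18.6 - j1823) = -0.01655 - j0.009181 A.
Step 6 — Convert to polar: |I| = 0.01893 A, ∠I = -151.0°.

I = 0.01893∠-151.0° A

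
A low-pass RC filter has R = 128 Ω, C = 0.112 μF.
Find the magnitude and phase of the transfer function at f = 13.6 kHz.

Step 1 — Angular frequency: ω = 2π·1.36e+04 = 8.545e+04 rad/s.
Step 2 — Transfer function: H(jω) = 1/(1 + jωRC).
Step 3 — Denominator: 1 + jωRC = 1 + j·8.545e+04·128·1.12e-07 = 1 + j1.225.
Step 4 — H = 0.3999 - j0.4899.
Step 5 — Magnitude: |H| = 0.6324 (-4.0 dB); phase: φ = -50.8°.

|H| = 0.6324 (-4.0 dB), φ = -50.8°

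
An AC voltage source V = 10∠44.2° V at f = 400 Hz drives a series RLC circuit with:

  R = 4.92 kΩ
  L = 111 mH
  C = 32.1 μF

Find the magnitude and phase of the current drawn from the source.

Step 1 — Angular frequency: ω = 2π·f = 2π·400 = 2513 rad/s.
Step 2 — Component impedances:
  R: Z = R = 4920 Ω
  L: Z = jωL = j·2513·0.111 = 0 + j279 Ω
  C: Z = 1/(jωC) = -j/(ω·C) = 0 - j12.4 Ω
Step 3 — Series combination: Z_total = R + L + C = 4920 + j266.6 Ω = 4927∠3.1° Ω.
Step 4 — Source phasor: V = 10∠44.2° V = 7.169 + j6.972 V.
Step 5 — Ohm's law: I = V / Z_total = (7.169 + j6.972) / (4920 + j266.6) = 0.001529 + j0.001334 A.
Step 6 — Convert to polar: |I| = 0.00203 A, ∠I = 41.1°.

I = 0.00203∠41.1° A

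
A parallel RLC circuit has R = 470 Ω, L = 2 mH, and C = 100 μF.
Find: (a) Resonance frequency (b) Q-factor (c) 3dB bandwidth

Step 1 — Resonance: ω₀ = 1/√(LC) = 1/√(0.002·0.0001) = 2236 rad/s.
Step 2 — f₀ = ω₀/(2π) = 355.9 Hz.
Step 3 — Parallel Q: Q = R/(ω₀L) = 470/(2236·0.002) = 105.1.
Step 4 — Bandwidth: Δω = ω₀/Q = 21.28 rad/s; BW = Δω/(2π) = 3.386 Hz.

(a) f₀ = 355.9 Hz  (b) Q = 105.1  (c) BW = 3.386 Hz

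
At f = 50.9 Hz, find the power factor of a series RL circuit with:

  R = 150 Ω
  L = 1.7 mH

Step 1 — Angular frequency: ω = 2π·f = 2π·50.9 = 319.8 rad/s.
Step 2 — Component impedances:
  R: Z = R = 150 Ω
  L: Z = jωL = j·319.8·0.0017 = 0 + j0.5437 Ω
Step 3 — Series combination: Z_total = R + L = 150 + j0.5437 Ω = 150∠0.2° Ω.
Step 4 — Power factor: PF = cos(φ) = Re(Z)/|Z| = 150/150 = 1.
Step 5 — Type: Im(Z) = 0.5437 ⇒ lagging (phase φ = 0.2°).

PF = 1 (lagging, φ = 0.2°)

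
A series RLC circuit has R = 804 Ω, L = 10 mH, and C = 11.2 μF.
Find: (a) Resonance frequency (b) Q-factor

Step 1 — Resonance condition Im(Z)=0 gives ω₀ = 1/√(LC).
Step 2 — ω₀ = 1/√(0.01·1.12e-05) = 2988 rad/s.
Step 3 — f₀ = ω₀/(2π) = 475.6 Hz.
Step 4 — Series Q: Q = ω₀L/R = 2988·0.01/804 = 0.03717.

(a) f₀ = 475.6 Hz  (b) Q = 0.03717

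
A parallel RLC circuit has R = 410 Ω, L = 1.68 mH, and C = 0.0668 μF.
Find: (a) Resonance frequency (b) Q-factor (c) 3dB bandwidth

Step 1 — Resonance: ω₀ = 1/√(LC) = 1/√(0.00168·6.68e-08) = 9.44e+04 rad/s.
Step 2 — f₀ = ω₀/(2π) = 1.502e+04 Hz.
Step 3 — Parallel Q: Q = R/(ω₀L) = 410/(9.44e+04·0.00168) = 2.585.
Step 4 — Bandwidth: Δω = ω₀/Q = 3.651e+04 rad/s; BW = Δω/(2π) = 5811 Hz.

(a) f₀ = 1.502e+04 Hz  (b) Q = 2.585  (c) BW = 5811 Hz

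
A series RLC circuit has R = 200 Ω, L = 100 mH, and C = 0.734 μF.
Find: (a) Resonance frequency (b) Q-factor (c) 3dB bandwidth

Step 1 — Resonance condition Im(Z)=0 gives ω₀ = 1/√(LC).
Step 2 — ω₀ = 1/√(0.1·7.34e-07) = 3691 rad/s.
Step 3 — f₀ = ω₀/(2π) = 587.5 Hz.
Step 4 — Series Q: Q = ω₀L/R = 3691·0.1/200 = 1.846.
Step 5 — 3dB bandwidth: Δω = ω₀/Q = 2000 rad/s; BW = Δω/(2π) = 318.3 Hz.

(a) f₀ = 587.5 Hz  (b) Q = 1.846  (c) BW = 318.3 Hz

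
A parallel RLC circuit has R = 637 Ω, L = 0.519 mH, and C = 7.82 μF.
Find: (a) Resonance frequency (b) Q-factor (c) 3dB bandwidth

Step 1 — Resonance: ω₀ = 1/√(LC) = 1/√(0.000519·7.82e-06) = 1.57e+04 rad/s.
Step 2 — f₀ = ω₀/(2π) = 2498 Hz.
Step 3 — Parallel Q: Q = R/(ω₀L) = 637/(1.57e+04·0.000519) = 78.19.
Step 4 — Bandwidth: Δω = ω₀/Q = 200.7 rad/s; BW = Δω/(2π) = 31.95 Hz.

(a) f₀ = 2498 Hz  (b) Q = 78.19  (c) BW = 31.95 Hz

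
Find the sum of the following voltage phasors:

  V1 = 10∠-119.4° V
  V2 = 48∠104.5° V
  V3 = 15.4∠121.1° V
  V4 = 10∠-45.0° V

Step 1 — Convert each phasor to rectangular form:
  V1 = 10·(cos(-119.4°) + j·sin(-119.4°)) = -4.909 - j8.712 V
  V2 = 48·(cos(104.5°) + j·sin(104.5°)) = -12.02 + j46.47 V
  V3 = 15.4·(cos(121.1°) + j·sin(121.1°)) = -7.955 + j13.19 V
  V4 = 10·(cos(-45.0°) + j·sin(-45.0°)) = 7.071 - j7.071 V
Step 2 — Sum components: V_total = -17.81 + j43.87 V.
Step 3 — Convert to polar: |V_total| = 47.35 V, ∠V_total = 112.1°.

V_total = 47.35∠112.1° V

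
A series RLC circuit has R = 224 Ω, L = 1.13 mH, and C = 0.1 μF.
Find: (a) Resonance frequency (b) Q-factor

Step 1 — Resonance condition Im(Z)=0 gives ω₀ = 1/√(LC).
Step 2 — ω₀ = 1/√(0.00113·1e-07) = 9.407e+04 rad/s.
Step 3 — f₀ = ω₀/(2π) = 1.497e+04 Hz.
Step 4 — Series Q: Q = ω₀L/R = 9.407e+04·0.00113/224 = 0.4746.

(a) f₀ = 1.497e+04 Hz  (b) Q = 0.4746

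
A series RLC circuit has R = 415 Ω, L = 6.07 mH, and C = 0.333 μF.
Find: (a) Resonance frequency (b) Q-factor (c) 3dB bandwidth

Step 1 — Resonance: ω₀ = 1/√(LC) = 1/√(0.00607·3.33e-07) = 2.224e+04 rad/s.
Step 2 — f₀ = ω₀/(2π) = 3540 Hz.
Step 3 — Series Q: Q = ω₀L/R = 2.224e+04·0.00607/415 = 0.3253.
Step 4 — Bandwidth: Δω = ω₀/Q = 6.837e+04 rad/s; BW = Δω/(2π) = 1.088e+04 Hz.

(a) f₀ = 3540 Hz  (b) Q = 0.3253  (c) BW = 1.088e+04 Hz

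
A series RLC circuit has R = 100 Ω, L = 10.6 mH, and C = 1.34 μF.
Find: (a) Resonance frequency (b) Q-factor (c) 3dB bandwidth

Step 1 — Resonance: ω₀ = 1/√(LC) = 1/√(0.0106·1.34e-06) = 8391 rad/s.
Step 2 — f₀ = ω₀/(2π) = 1335 Hz.
Step 3 — Series Q: Q = ω₀L/R = 8391·0.0106/100 = 0.8894.
Step 4 — Bandwidth: Δω = ω₀/Q = 9434 rad/s; BW = Δω/(2π) = 1501 Hz.

(a) f₀ = 1335 Hz  (b) Q = 0.8894  (c) BW = 1501 Hz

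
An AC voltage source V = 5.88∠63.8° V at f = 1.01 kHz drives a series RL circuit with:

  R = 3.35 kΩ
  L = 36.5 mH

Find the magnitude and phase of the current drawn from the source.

Step 1 — Angular frequency: ω = 2π·f = 2π·1010 = 6346 rad/s.
Step 2 — Component impedances:
  R: Z = R = 3350 Ω
  L: Z = jωL = j·6346·0.0365 = 0 + j231.6 Ω
Step 3 — Series combination: Z_total = R + L = 3350 + j231.6 Ω = 3358∠4.0° Ω.
Step 4 — Source phasor: V = 5.88∠63.8° V = 2.596 + j5.276 V.
Step 5 — Ohm's law: I = V / Z_total = (2.596 + j5.276) / (3350 + j231.6) = 0.0008796 + j0.001514 A.
Step 6 — Convert to polar: |I| = 0.001751 A, ∠I = 59.8°.

I = 0.001751∠59.8° A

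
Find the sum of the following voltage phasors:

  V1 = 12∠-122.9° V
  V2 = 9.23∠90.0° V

Step 1 — Convert each phasor to rectangular form:
  V1 = 12·(cos(-122.9°) + j·sin(-122.9°)) = -6.518 - j10.08 V
  V2 = 9.23·(cos(90.0°) + j·sin(90.0°)) = 0 + j9.23 V
Step 2 — Sum components: V_total = -6.518 - j0.8454 V.
Step 3 — Convert to polar: |V_total| = 6.573 V, ∠V_total = -172.6°.

V_total = 6.573∠-172.6° V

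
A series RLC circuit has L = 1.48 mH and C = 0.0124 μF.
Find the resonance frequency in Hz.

Step 1 — Resonance condition Im(Z)=0 gives ω₀ = 1/√(LC).
Step 2 — ω₀ = 1/√(0.00148·1.24e-08) = 2.334e+05 rad/s.
Step 3 — f₀ = ω₀/(2π) = 3.715e+04 Hz.

f₀ = 3.715e+04 Hz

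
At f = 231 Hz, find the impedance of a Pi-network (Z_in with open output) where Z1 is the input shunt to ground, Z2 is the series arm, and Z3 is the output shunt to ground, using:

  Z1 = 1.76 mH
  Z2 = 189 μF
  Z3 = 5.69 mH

Step 1 — Angular frequency: ω = 2π·f = 2π·231 = 1451 rad/s.
Step 2 — Component impedances:
  Z1: Z = jωL = j·1451·0.00176 = 0 + j2.554 Ω
  Z2: Z = 1/(jωC) = -j/(ω·C) = 0 - j3.645 Ω
  Z3: Z = jωL = j·1451·0.00569 = 0 + j8.259 Ω
Step 3 — With open output, the series arm Z2 and the output shunt Z3 appear in series to ground: Z2 + Z3 = 0 + j4.613 Ω.
Step 4 — Parallel with input shunt Z1: Z_in = Z1 || (Z2 + Z3) = 0 + j1.644 Ω = 1.644∠90.0° Ω.

Z = 0 + j1.644 Ω = 1.644∠90.0° Ω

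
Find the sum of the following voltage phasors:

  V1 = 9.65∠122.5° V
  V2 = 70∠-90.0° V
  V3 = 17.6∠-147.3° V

Step 1 — Convert each phasor to rectangular form:
  V1 = 9.65·(cos(122.5°) + j·sin(122.5°)) = -5.185 + j8.139 V
  V2 = 70·(cos(-90.0°) + j·sin(-90.0°)) = 0 - j70 V
  V3 = 17.6·(cos(-147.3°) + j·sin(-147.3°)) = -14.81 - j9.508 V
Step 2 — Sum components: V_total = -20 - j71.37 V.
Step 3 — Convert to polar: |V_total| = 74.12 V, ∠V_total = -105.7°.

V_total = 74.12∠-105.7° V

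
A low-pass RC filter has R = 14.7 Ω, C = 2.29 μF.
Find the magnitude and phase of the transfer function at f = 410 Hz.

Step 1 — Angular frequency: ω = 2π·410 = 2576 rad/s.
Step 2 — Transfer function: H(jω) = 1/(1 + jωRC).
Step 3 — Denominator: 1 + jωRC = 1 + j·2576·14.7·2.29e-06 = 1 + j0.08672.
Step 4 — H = 0.9925 - j0.08607.
Step 5 — Magnitude: |H| = 0.9963 (-0.0 dB); phase: φ = -5.0°.

|H| = 0.9963 (-0.0 dB), φ = -5.0°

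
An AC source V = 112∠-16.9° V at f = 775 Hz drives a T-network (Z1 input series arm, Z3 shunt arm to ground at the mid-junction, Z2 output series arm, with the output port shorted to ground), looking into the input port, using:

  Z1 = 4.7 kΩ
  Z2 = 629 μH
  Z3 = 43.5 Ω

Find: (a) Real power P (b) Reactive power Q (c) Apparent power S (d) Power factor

Step 1 — Angular frequency: ω = 2π·f = 2π·775 = 4869 rad/s.
Step 2 — Component impedances:
  Z1: Z = R = 4700 Ω
  Z2: Z = jωL = j·4869·0.000629 = 0 + j3.063 Ω
  Z3: Z = R = 43.5 Ω
Step 3 — With the output port shorted to ground, the output series arm Z2 runs from the junction to ground; the shunt arm Z3 also runs from the junction to ground. They appear in parallel: Z3 || Z2 = 0.2146 + j3.048 Ω.
Step 4 — Series with input arm Z1: Z_in = Z1 + (Z3 || Z2) = 4700 + j3.048 Ω = 4700∠0.0° Ω.
Step 5 — Source phasor: V = 112∠-16.9° V = 107.2 - j32.56 V.
Step 6 — Current: I = V / Z = 0.0228 - j0.006942 A = 0.02383∠-16.9° A.
Step 7 — Complex power: S = V·I* = 2.669 + j0.001731 VA.
Step 8 — Real power: P = Re(S) = 2.669 W.
Step 9 — Reactive power: Q = Im(S) = 0.001731 VAR.
Step 10 — Apparent power: |S| = 2.669 VA.
Step 11 — Power factor: PF = P/|S| = 1 (lagging).

(a) P = 2.669 W  (b) Q = 0.001731 VAR  (c) S = 2.669 VA  (d) PF = 1 (lagging)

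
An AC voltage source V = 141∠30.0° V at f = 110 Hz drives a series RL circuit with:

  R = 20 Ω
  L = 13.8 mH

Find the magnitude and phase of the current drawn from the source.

Step 1 — Angular frequency: ω = 2π·f = 2π·110 = 691.2 rad/s.
Step 2 — Component impedances:
  R: Z = R = 20 Ω
  L: Z = jωL = j·691.2·0.0138 = 0 + j9.538 Ω
Step 3 — Series combination: Z_total = R + L = 20 + j9.538 Ω = 22.16∠25.5° Ω.
Step 4 — Source phasor: V = 141∠30.0° V = 122.1 + j70.5 V.
Step 5 — Ohm's law: I = V / Z_total = (122.1 + j70.5) / (20 + j9.538) = 6.344 + j0.4997 A.
Step 6 — Convert to polar: |I| = 6.363 A, ∠I = 4.5°.

I = 6.363∠4.5° A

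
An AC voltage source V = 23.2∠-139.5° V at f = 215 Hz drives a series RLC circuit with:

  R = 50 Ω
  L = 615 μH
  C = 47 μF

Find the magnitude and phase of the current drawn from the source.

Step 1 — Angular frequency: ω = 2π·f = 2π·215 = 1351 rad/s.
Step 2 — Component impedances:
  R: Z = R = 50 Ω
  L: Z = jωL = j·1351·0.000615 = 0 + j0.8308 Ω
  C: Z = 1/(jωC) = -j/(ω·C) = 0 - j15.75 Ω
Step 3 — Series combination: Z_total = R + L + C = 50 - j14.92 Ω = 52.18∠-16.6° Ω.
Step 4 — Source phasor: V = 23.2∠-139.5° V = -17.64 - j15.07 V.
Step 5 — Ohm's law: I = V / Z_total = (-17.64 - j15.07) / (50 - j14.92) = -0.2414 - j0.3734 A.
Step 6 — Convert to polar: |I| = 0.4446 A, ∠I = -122.9°.

I = 0.4446∠-122.9° A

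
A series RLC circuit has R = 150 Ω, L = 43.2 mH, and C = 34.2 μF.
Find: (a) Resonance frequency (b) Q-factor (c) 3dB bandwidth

Step 1 — Resonance condition Im(Z)=0 gives ω₀ = 1/√(LC).
Step 2 — ω₀ = 1/√(0.0432·3.42e-05) = 822.7 rad/s.
Step 3 — f₀ = ω₀/(2π) = 130.9 Hz.
Step 4 — Series Q: Q = ω₀L/R = 822.7·0.0432/150 = 0.2369.
Step 5 — 3dB bandwidth: Δω = ω₀/Q = 3472 rad/s; BW = Δω/(2π) = 552.6 Hz.

(a) f₀ = 130.9 Hz  (b) Q = 0.2369  (c) BW = 552.6 Hz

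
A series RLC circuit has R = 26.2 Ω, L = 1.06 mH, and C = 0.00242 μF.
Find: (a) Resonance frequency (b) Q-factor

Step 1 — Resonance condition Im(Z)=0 gives ω₀ = 1/√(LC).
Step 2 — ω₀ = 1/√(0.00106·2.42e-09) = 6.244e+05 rad/s.
Step 3 — f₀ = ω₀/(2π) = 9.937e+04 Hz.
Step 4 — Series Q: Q = ω₀L/R = 6.244e+05·0.00106/26.2 = 25.26.

(a) f₀ = 9.937e+04 Hz  (b) Q = 25.26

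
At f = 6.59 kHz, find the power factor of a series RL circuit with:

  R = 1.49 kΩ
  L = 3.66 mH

Step 1 — Angular frequency: ω = 2π·f = 2π·6590 = 4.141e+04 rad/s.
Step 2 — Component impedances:
  R: Z = R = 1490 Ω
  L: Z = jωL = j·4.141e+04·0.00366 = 0 + j151.5 Ω
Step 3 — Series combination: Z_total = R + L = 1490 + j151.5 Ω = 1498∠5.8° Ω.
Step 4 — Power factor: PF = cos(φ) = Re(Z)/|Z| = 1490/1497.7 = 0.9949.
Step 5 — Type: Im(Z) = 151.5 ⇒ lagging (phase φ = 5.8°).

PF = 0.9949 (lagging, φ = 5.8°)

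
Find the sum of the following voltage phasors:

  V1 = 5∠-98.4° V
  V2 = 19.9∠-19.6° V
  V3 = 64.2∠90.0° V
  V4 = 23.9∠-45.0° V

Step 1 — Convert each phasor to rectangular form:
  V1 = 5·(cos(-98.4°) + j·sin(-98.4°)) = -0.7304 - j4.946 V
  V2 = 19.9·(cos(-19.6°) + j·sin(-19.6°)) = 18.75 - j6.675 V
  V3 = 64.2·(cos(90.0°) + j·sin(90.0°)) = 0 + j64.2 V
  V4 = 23.9·(cos(-45.0°) + j·sin(-45.0°)) = 16.9 - j16.9 V
Step 2 — Sum components: V_total = 34.92 + j35.68 V.
Step 3 — Convert to polar: |V_total| = 49.92 V, ∠V_total = 45.6°.

V_total = 49.92∠45.6° V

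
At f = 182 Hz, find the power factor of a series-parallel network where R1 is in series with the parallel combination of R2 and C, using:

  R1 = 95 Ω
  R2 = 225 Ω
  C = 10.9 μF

Step 1 — Angular frequency: ω = 2π·f = 2π·182 = 1144 rad/s.
Step 2 — Component impedances:
  R1: Z = R = 95 Ω
  R2: Z = R = 225 Ω
  C: Z = 1/(jωC) = -j/(ω·C) = 0 - j80.23 Ω
Step 3 — Parallel branch: R2 || C = 1/(1/R2 + 1/C) = 25.38 - j71.18 Ω.
Step 4 — Series with R1: Z_total = R1 + (R2 || C) = 120.4 - j71.18 Ω = 139.8∠-30.6° Ω.
Step 5 — Power factor: PF = cos(φ) = Re(Z)/|Z| = 120.38/139.85 = 0.8608.
Step 6 — Type: Im(Z) = -71.18 ⇒ leading (phase φ = -30.6°).

PF = 0.8608 (leading, φ = -30.6°)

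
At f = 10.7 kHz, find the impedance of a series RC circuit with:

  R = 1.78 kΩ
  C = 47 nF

Step 1 — Angular frequency: ω = 2π·f = 2π·1.07e+04 = 6.723e+04 rad/s.
Step 2 — Component impedances:
  R: Z = R = 1780 Ω
  C: Z = 1/(jωC) = -j/(ω·C) = 0 - j316.5 Ω
Step 3 — Series combination: Z_total = R + C = 1780 - j316.5 Ω = 1808∠-10.1° Ω.

Z = 1780 - j316.5 Ω = 1808∠-10.1° Ω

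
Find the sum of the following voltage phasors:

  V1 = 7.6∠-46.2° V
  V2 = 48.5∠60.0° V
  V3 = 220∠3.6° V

Step 1 — Convert each phasor to rectangular form:
  V1 = 7.6·(cos(-46.2°) + j·sin(-46.2°)) = 5.26 - j5.485 V
  V2 = 48.5·(cos(60.0°) + j·sin(60.0°)) = 24.25 + j42 V
  V3 = 220·(cos(3.6°) + j·sin(3.6°)) = 219.6 + j13.81 V
Step 2 — Sum components: V_total = 249.1 + j50.33 V.
Step 3 — Convert to polar: |V_total| = 254.1 V, ∠V_total = 11.4°.

V_total = 254.1∠11.4° V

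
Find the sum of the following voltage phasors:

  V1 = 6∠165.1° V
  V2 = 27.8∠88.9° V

Step 1 — Convert each phasor to rectangular form:
  V1 = 6·(cos(165.1°) + j·sin(165.1°)) = -5.798 + j1.543 V
  V2 = 27.8·(cos(88.9°) + j·sin(88.9°)) = 0.5337 + j27.79 V
Step 2 — Sum components: V_total = -5.265 + j29.34 V.
Step 3 — Convert to polar: |V_total| = 29.81 V, ∠V_total = 100.2°.

V_total = 29.81∠100.2° V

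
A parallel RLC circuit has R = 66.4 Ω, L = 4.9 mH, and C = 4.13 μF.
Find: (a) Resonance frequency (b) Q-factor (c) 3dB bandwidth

Step 1 — Resonance: ω₀ = 1/√(LC) = 1/√(0.0049·4.13e-06) = 7030 rad/s.
Step 2 — f₀ = ω₀/(2π) = 1119 Hz.
Step 3 — Parallel Q: Q = R/(ω₀L) = 66.4/(7030·0.0049) = 1.928.
Step 4 — Bandwidth: Δω = ω₀/Q = 3647 rad/s; BW = Δω/(2π) = 580.4 Hz.

(a) f₀ = 1119 Hz  (b) Q = 1.928  (c) BW = 580.4 Hz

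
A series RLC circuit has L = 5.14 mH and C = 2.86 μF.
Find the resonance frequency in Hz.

Step 1 — Resonance condition Im(Z)=0 gives ω₀ = 1/√(LC).
Step 2 — ω₀ = 1/√(0.00514·2.86e-06) = 8248 rad/s.
Step 3 — f₀ = ω₀/(2π) = 1313 Hz.

f₀ = 1313 Hz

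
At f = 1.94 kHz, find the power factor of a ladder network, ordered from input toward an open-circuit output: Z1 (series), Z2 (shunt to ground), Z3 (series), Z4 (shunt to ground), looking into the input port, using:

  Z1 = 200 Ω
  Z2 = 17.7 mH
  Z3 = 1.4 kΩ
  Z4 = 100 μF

Step 1 — Angular frequency: ω = 2π·f = 2π·1940 = 1.219e+04 rad/s.
Step 2 — Component impedances:
  Z1: Z = R = 200 Ω
  Z2: Z = jωL = j·1.219e+04·0.0177 = 0 + j215.8 Ω
  Z3: Z = R = 1400 Ω
  Z4: Z = 1/(jωC) = -j/(ω·C) = 0 - j0.8204 Ω
Step 3 — Ladder network (open output): work backward from the far end, alternating series and parallel combinations. Z_in = 232.5 + j210.8 Ω = 313.8∠42.2° Ω.
Step 4 — Power factor: PF = cos(φ) = Re(Z)/|Z| = 232.5/313.8 = 0.7409.
Step 5 — Type: Im(Z) = 210.8 ⇒ lagging (phase φ = 42.2°).

PF = 0.7409 (lagging, φ = 42.2°)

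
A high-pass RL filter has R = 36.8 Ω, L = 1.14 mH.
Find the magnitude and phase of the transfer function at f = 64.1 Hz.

Step 1 — Angular frequency: ω = 2π·64.1 = 402.8 rad/s.
Step 2 — Transfer function: H(jω) = jωL/(R + jωL).
Step 3 — Numerator jωL = j·0.4591; denominator R + jωL = 36.8 + j0.4591.
Step 4 — H = 0.0001556 + j0.01247.
Step 5 — Magnitude: |H| = 0.01248 (-38.1 dB); phase: φ = 89.3°.

|H| = 0.01248 (-38.1 dB), φ = 89.3°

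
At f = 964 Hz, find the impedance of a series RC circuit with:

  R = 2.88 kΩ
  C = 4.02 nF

Step 1 — Angular frequency: ω = 2π·f = 2π·964 = 6057 rad/s.
Step 2 — Component impedances:
  R: Z = R = 2880 Ω
  C: Z = 1/(jωC) = -j/(ω·C) = 0 - j4.107e+04 Ω
Step 3 — Series combination: Z_total = R + C = 2880 - j4.107e+04 Ω = 4.117e+04∠-86.0° Ω.

Z = 2880 - j4.107e+04 Ω = 4.117e+04∠-86.0° Ω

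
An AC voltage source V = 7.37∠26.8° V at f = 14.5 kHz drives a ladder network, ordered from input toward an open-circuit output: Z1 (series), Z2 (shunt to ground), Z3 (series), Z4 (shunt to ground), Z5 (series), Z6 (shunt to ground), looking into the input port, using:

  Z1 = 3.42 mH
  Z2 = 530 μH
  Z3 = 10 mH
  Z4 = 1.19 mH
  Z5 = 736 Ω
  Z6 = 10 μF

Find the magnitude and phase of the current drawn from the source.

Step 1 — Angular frequency: ω = 2π·f = 2π·1.45e+04 = 9.111e+04 rad/s.
Step 2 — Component impedances:
  Z1: Z = jωL = j·9.111e+04·0.00342 = 0 + j311.6 Ω
  Z2: Z = jωL = j·9.111e+04·0.00053 = 0 + j48.29 Ω
  Z3: Z = jωL = j·9.111e+04·0.01 = 0 + j911.1 Ω
  Z4: Z = jωL = j·9.111e+04·0.00119 = 0 + j108.4 Ω
  Z5: Z = R = 736 Ω
  Z6: Z = 1/(jωC) = -j/(ω·C) = 0 - j1.098 Ω
Step 3 — Ladder network (open output): work backward from the far end, alternating series and parallel combinations. Z_in = 0.03211 + j357.7 Ω = 357.7∠90.0° Ω.
Step 4 — Source phasor: V = 7.37∠26.8° V = 6.578 + j3.323 V.
Step 5 — Ohm's law: I = V / Z_total = (6.578 + j3.323) / (0.03211 + j357.7) = 0.009292 - j0.01839 A.
Step 6 — Convert to polar: |I| = 0.0206 A, ∠I = -63.2°.

I = 0.0206∠-63.2° A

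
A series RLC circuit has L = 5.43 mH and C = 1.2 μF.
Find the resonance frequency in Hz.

Step 1 — Resonance condition Im(Z)=0 gives ω₀ = 1/√(LC).
Step 2 — ω₀ = 1/√(0.00543·1.2e-06) = 1.239e+04 rad/s.
Step 3 — f₀ = ω₀/(2π) = 1972 Hz.

f₀ = 1972 Hz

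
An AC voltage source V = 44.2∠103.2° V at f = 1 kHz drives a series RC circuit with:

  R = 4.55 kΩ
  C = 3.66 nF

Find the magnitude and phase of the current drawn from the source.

Step 1 — Angular frequency: ω = 2π·f = 2π·1000 = 6283 rad/s.
Step 2 — Component impedances:
  R: Z = R = 4550 Ω
  C: Z = 1/(jωC) = -j/(ω·C) = 0 - j4.348e+04 Ω
Step 3 — Series combination: Z_total = R + C = 4550 - j4.348e+04 Ω = 4.372e+04∠-84.0° Ω.
Step 4 — Source phasor: V = 44.2∠103.2° V = -10.09 + j43.03 V.
Step 5 — Ohm's law: I = V / Z_total = (-10.09 + j43.03) / (4550 - j4.348e+04) = -0.001003 - j0.0001272 A.
Step 6 — Convert to polar: |I| = 0.001011 A, ∠I = -172.8°.

I = 0.001011∠-172.8° A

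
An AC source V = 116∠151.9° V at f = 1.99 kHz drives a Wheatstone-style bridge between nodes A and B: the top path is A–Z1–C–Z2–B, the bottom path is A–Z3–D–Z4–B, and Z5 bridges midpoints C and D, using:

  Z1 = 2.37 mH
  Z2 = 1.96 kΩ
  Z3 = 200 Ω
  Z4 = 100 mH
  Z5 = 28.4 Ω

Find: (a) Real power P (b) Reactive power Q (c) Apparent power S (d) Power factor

Step 1 — Angular frequency: ω = 2π·f = 2π·1990 = 1.25e+04 rad/s.
Step 2 — Component impedances:
  Z1: Z = jωL = j·1.25e+04·0.00237 = 0 + j29.63 Ω
  Z2: Z = R = 1960 Ω
  Z3: Z = R = 200 Ω
  Z4: Z = jωL = j·1.25e+04·0.1 = 0 + j1250 Ω
  Z5: Z = R = 28.4 Ω
Step 3 — Bridge requires nodal analysis (the Z5 bridge couples midpoints C and D, so the two paths cannot be reduced to a simple series/parallel combination). Setting node B to ground and injecting 1 A at node A, the 3-node admittance system at A, C, D solves to V_A = Z_AB = 574.6 + j897.4 Ω = 1066∠57.4° Ω.
Step 4 — Source phasor: V = 116∠151.9° V = -102.3 + j54.64 V.
Step 5 — Current: I = V / Z = -0.008601 + j0.1085 A = 0.1089∠94.5° A.
Step 6 — Complex power: S = V·I* = 6.809 + j10.63 VA.
Step 7 — Real power: P = Re(S) = 6.809 W.
Step 8 — Reactive power: Q = Im(S) = 10.63 VAR.
Step 9 — Apparent power: |S| = 12.63 VA.
Step 10 — Power factor: PF = P/|S| = 0.5392 (lagging).

(a) P = 6.809 W  (b) Q = 10.63 VAR  (c) S = 12.63 VA  (d) PF = 0.5392 (lagging)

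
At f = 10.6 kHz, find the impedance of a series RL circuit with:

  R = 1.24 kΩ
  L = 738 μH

Step 1 — Angular frequency: ω = 2π·f = 2π·1.06e+04 = 6.66e+04 rad/s.
Step 2 — Component impedances:
  R: Z = R = 1240 Ω
  L: Z = jωL = j·6.66e+04·0.000738 = 0 + j49.15 Ω
Step 3 — Series combination: Z_total = R + L = 1240 + j49.15 Ω = 1241∠2.3° Ω.

Z = 1240 + j49.15 Ω = 1241∠2.3° Ω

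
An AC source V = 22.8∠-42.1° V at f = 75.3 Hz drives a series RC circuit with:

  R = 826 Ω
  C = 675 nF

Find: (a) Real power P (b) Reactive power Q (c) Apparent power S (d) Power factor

Step 1 — Angular frequency: ω = 2π·f = 2π·75.3 = 473.1 rad/s.
Step 2 — Component impedances:
  R: Z = R = 826 Ω
  C: Z = 1/(jωC) = -j/(ω·C) = 0 - j3131 Ω
Step 3 — Series combination: Z_total = R + C = 826 - j3131 Ω = 3238∠-75.2° Ω.
Step 4 — Source phasor: V = 22.8∠-42.1° V = 16.92 - j15.29 V.
Step 5 — Current: I = V / Z = 0.005896 + j0.003847 A = 0.007041∠33.1° A.
Step 6 — Complex power: S = V·I* = 0.04094 - j0.1552 VA.
Step 7 — Real power: P = Re(S) = 0.04094 W.
Step 8 — Reactive power: Q = Im(S) = -0.1552 VAR.
Step 9 — Apparent power: |S| = 0.1605 VA.
Step 10 — Power factor: PF = P/|S| = 0.2551 (leading).

(a) P = 0.04094 W  (b) Q = -0.1552 VAR  (c) S = 0.1605 VA  (d) PF = 0.2551 (leading)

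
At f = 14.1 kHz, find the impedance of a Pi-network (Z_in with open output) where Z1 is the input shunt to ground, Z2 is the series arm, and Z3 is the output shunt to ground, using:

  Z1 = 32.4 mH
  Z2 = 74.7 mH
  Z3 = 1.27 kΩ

Step 1 — Angular frequency: ω = 2π·f = 2π·1.41e+04 = 8.859e+04 rad/s.
Step 2 — Component impedances:
  Z1: Z = jωL = j·8.859e+04·0.0324 = 0 + j2870 Ω
  Z2: Z = jωL = j·8.859e+04·0.0747 = 0 + j6618 Ω
  Z3: Z = R = 1270 Ω
Step 3 — With open output, the series arm Z2 and the output shunt Z3 appear in series to ground: Z2 + Z3 = 1270 + j6618 Ω.
Step 4 — Parallel with input shunt Z1: Z_in = Z1 || (Z2 + Z3) = 114.2 + j2017 Ω = 2021∠86.8° Ω.

Z = 114.2 + j2017 Ω = 2021∠86.8° Ω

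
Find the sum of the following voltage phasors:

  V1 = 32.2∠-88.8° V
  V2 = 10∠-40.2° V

Step 1 — Convert each phasor to rectangular form:
  V1 = 32.2·(cos(-88.8°) + j·sin(-88.8°)) = 0.6743 - j32.19 V
  V2 = 10·(cos(-40.2°) + j·sin(-40.2°)) = 7.638 - j6.455 V
Step 2 — Sum components: V_total = 8.312 - j38.65 V.
Step 3 — Convert to polar: |V_total| = 39.53 V, ∠V_total = -77.9°.

V_total = 39.53∠-77.9° V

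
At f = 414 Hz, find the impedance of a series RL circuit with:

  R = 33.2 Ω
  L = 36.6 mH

Step 1 — Angular frequency: ω = 2π·f = 2π·414 = 2601 rad/s.
Step 2 — Component impedances:
  R: Z = R = 33.2 Ω
  L: Z = jωL = j·2601·0.0366 = 0 + j95.21 Ω
Step 3 — Series combination: Z_total = R + L = 33.2 + j95.21 Ω = 100.8∠70.8° Ω.

Z = 33.2 + j95.21 Ω = 100.8∠70.8° Ω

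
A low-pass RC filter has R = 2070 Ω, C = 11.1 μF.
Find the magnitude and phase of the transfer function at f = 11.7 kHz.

Step 1 — Angular frequency: ω = 2π·1.17e+04 = 7.351e+04 rad/s.
Step 2 — Transfer function: H(jω) = 1/(1 + jωRC).
Step 3 — Denominator: 1 + jωRC = 1 + j·7.351e+04·2070·1.11e-05 = 1 + j1689.
Step 4 — H = 3.505e-07 - j0.000592.
Step 5 — Magnitude: |H| = 0.000592 (-64.6 dB); phase: φ = -90.0°.

|H| = 0.000592 (-64.6 dB), φ = -90.0°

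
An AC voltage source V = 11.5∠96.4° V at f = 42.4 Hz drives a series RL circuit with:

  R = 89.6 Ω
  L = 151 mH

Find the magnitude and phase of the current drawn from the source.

Step 1 — Angular frequency: ω = 2π·f = 2π·42.4 = 266.4 rad/s.
Step 2 — Component impedances:
  R: Z = R = 89.6 Ω
  L: Z = jωL = j·266.4·0.151 = 0 + j40.23 Ω
Step 3 — Series combination: Z_total = R + L = 89.6 + j40.23 Ω = 98.22∠24.2° Ω.
Step 4 — Source phasor: V = 11.5∠96.4° V = -1.282 + j11.43 V.
Step 5 — Ohm's law: I = V / Z_total = (-1.282 + j11.43) / (89.6 + j40.23) = 0.03575 + j0.1115 A.
Step 6 — Convert to polar: |I| = 0.1171 A, ∠I = 72.2°.

I = 0.1171∠72.2° A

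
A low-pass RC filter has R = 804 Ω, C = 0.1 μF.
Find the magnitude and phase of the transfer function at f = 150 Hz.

Step 1 — Angular frequency: ω = 2π·150 = 942.5 rad/s.
Step 2 — Transfer function: H(jω) = 1/(1 + jωRC).
Step 3 — Denominator: 1 + jωRC = 1 + j·942.5·804·1e-07 = 1 + j0.07578.
Step 4 — H = 0.9943 - j0.07534.
Step 5 — Magnitude: |H| = 0.9971 (-0.0 dB); phase: φ = -4.3°.

|H| = 0.9971 (-0.0 dB), φ = -4.3°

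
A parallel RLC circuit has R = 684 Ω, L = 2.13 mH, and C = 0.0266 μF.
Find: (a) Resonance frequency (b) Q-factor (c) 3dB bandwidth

Step 1 — Resonance: ω₀ = 1/√(LC) = 1/√(0.00213·2.66e-08) = 1.329e+05 rad/s.
Step 2 — f₀ = ω₀/(2π) = 2.114e+04 Hz.
Step 3 — Parallel Q: Q = R/(ω₀L) = 684/(1.329e+05·0.00213) = 2.417.
Step 4 — Bandwidth: Δω = ω₀/Q = 5.496e+04 rad/s; BW = Δω/(2π) = 8747 Hz.

(a) f₀ = 2.114e+04 Hz  (b) Q = 2.417  (c) BW = 8747 Hz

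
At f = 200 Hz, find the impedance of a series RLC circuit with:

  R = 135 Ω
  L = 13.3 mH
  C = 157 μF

Step 1 — Angular frequency: ω = 2π·f = 2π·200 = 1257 rad/s.
Step 2 — Component impedances:
  R: Z = R = 135 Ω
  L: Z = jωL = j·1257·0.0133 = 0 + j16.71 Ω
  C: Z = 1/(jωC) = -j/(ω·C) = 0 - j5.069 Ω
Step 3 — Series combination: Z_total = R + L + C = 135 + j11.64 Ω = 135.5∠4.9° Ω.

Z = 135 + j11.64 Ω = 135.5∠4.9° Ω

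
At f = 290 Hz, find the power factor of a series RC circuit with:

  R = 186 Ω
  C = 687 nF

Step 1 — Angular frequency: ω = 2π·f = 2π·290 = 1822 rad/s.
Step 2 — Component impedances:
  R: Z = R = 186 Ω
  C: Z = 1/(jωC) = -j/(ω·C) = 0 - j798.9 Ω
Step 3 — Series combination: Z_total = R + C = 186 - j798.9 Ω = 820.2∠-76.9° Ω.
Step 4 — Power factor: PF = cos(φ) = Re(Z)/|Z| = 186/820.2 = 0.2268.
Step 5 — Type: Im(Z) = -798.9 ⇒ leading (phase φ = -76.9°).

PF = 0.2268 (leading, φ = -76.9°)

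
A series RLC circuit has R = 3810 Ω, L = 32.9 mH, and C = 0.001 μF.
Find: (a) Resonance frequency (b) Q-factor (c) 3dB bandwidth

Step 1 — Resonance condition Im(Z)=0 gives ω₀ = 1/√(LC).
Step 2 — ω₀ = 1/√(0.0329·1e-09) = 1.743e+05 rad/s.
Step 3 — f₀ = ω₀/(2π) = 2.775e+04 Hz.
Step 4 — Series Q: Q = ω₀L/R = 1.743e+05·0.0329/3810 = 1.505.
Step 5 — 3dB bandwidth: Δω = ω₀/Q = 1.158e+05 rad/s; BW = Δω/(2π) = 1.843e+04 Hz.

(a) f₀ = 2.775e+04 Hz  (b) Q = 1.505  (c) BW = 1.843e+04 Hz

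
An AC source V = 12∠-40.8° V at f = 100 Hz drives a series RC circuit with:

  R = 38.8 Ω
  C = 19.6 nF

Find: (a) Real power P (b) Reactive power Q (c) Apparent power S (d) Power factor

Step 1 — Angular frequency: ω = 2π·f = 2π·100 = 628.3 rad/s.
Step 2 — Component impedances:
  R: Z = R = 38.8 Ω
  C: Z = 1/(jωC) = -j/(ω·C) = 0 - j8.12e+04 Ω
Step 3 — Series combination: Z_total = R + C = 38.8 - j8.12e+04 Ω = 8.12e+04∠-90.0° Ω.
Step 4 — Source phasor: V = 12∠-40.8° V = 9.084 - j7.841 V.
Step 5 — Current: I = V / Z = 9.662e-05 + j0.0001118 A = 0.0001478∠49.2° A.
Step 6 — Complex power: S = V·I* = 8.474e-07 - j0.001773 VA.
Step 7 — Real power: P = Re(S) = 8.474e-07 W.
Step 8 — Reactive power: Q = Im(S) = -0.001773 VAR.
Step 9 — Apparent power: |S| = 0.001773 VA.
Step 10 — Power factor: PF = P/|S| = 0.0004778 (leading).

(a) P = 8.474e-07 W  (b) Q = -0.001773 VAR  (c) S = 0.001773 VA  (d) PF = 0.0004778 (leading)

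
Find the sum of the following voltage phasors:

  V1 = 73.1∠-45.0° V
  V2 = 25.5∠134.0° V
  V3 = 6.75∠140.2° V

Step 1 — Convert each phasor to rectangular form:
  V1 = 73.1·(cos(-45.0°) + j·sin(-45.0°)) = 51.69 - j51.69 V
  V2 = 25.5·(cos(134.0°) + j·sin(134.0°)) = -17.71 + j18.34 V
  V3 = 6.75·(cos(140.2°) + j·sin(140.2°)) = -5.186 + j4.321 V
Step 2 — Sum components: V_total = 28.79 - j29.03 V.
Step 3 — Convert to polar: |V_total| = 40.88 V, ∠V_total = -45.2°.

V_total = 40.88∠-45.2° V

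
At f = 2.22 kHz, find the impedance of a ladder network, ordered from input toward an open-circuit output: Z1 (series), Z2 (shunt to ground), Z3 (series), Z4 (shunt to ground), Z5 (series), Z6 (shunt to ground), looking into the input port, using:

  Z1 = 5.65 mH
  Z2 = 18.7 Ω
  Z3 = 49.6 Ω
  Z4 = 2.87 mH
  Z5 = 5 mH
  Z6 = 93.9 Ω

Step 1 — Angular frequency: ω = 2π·f = 2π·2220 = 1.395e+04 rad/s.
Step 2 — Component impedances:
  Z1: Z = jωL = j·1.395e+04·0.00565 = 0 + j78.81 Ω
  Z2: Z = R = 18.7 Ω
  Z3: Z = R = 49.6 Ω
  Z4: Z = jωL = j·1.395e+04·0.00287 = 0 + j40.03 Ω
  Z5: Z = jωL = j·1.395e+04·0.005 = 0 + j69.74 Ω
  Z6: Z = R = 93.9 Ω
Step 3 — Ladder network (open output): work backward from the far end, alternating series and parallel combinations. Z_in = 14.76 + j80.46 Ω = 81.8∠79.6° Ω.

Z = 14.76 + j80.46 Ω = 81.8∠79.6° Ω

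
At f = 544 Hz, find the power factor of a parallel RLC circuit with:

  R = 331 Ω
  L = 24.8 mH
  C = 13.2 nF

Step 1 — Angular frequency: ω = 2π·f = 2π·544 = 3418 rad/s.
Step 2 — Component impedances:
  R: Z = R = 331 Ω
  L: Z = jωL = j·3418·0.0248 = 0 + j84.77 Ω
  C: Z = 1/(jωC) = -j/(ω·C) = 0 - j2.216e+04 Ω
Step 3 — Parallel combination: 1/Z_total = 1/R + 1/L + 1/C; Z_total = 20.52 + j79.82 Ω = 82.41∠75.6° Ω.
Step 4 — Power factor: PF = cos(φ) = Re(Z)/|Z| = 20.52/82.41 = 0.249.
Step 5 — Type: Im(Z) = 79.82 ⇒ lagging (phase φ = 75.6°).

PF = 0.249 (lagging, φ = 75.6°)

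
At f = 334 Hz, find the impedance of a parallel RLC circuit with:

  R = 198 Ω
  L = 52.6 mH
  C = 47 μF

Step 1 — Angular frequency: ω = 2π·f = 2π·334 = 2099 rad/s.
Step 2 — Component impedances:
  R: Z = R = 198 Ω
  L: Z = jωL = j·2099·0.0526 = 0 + j110.4 Ω
  C: Z = 1/(jωC) = -j/(ω·C) = 0 - j10.14 Ω
Step 3 — Parallel combination: 1/Z_total = 1/R + 1/L + 1/C; Z_total = 0.6275 - j11.13 Ω = 11.15∠-86.8° Ω.

Z = 0.6275 - j11.13 Ω = 11.15∠-86.8° Ω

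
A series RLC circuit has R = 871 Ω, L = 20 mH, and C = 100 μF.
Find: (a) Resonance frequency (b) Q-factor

Step 1 — Resonance condition Im(Z)=0 gives ω₀ = 1/√(LC).
Step 2 — ω₀ = 1/√(0.02·0.0001) = 707.1 rad/s.
Step 3 — f₀ = ω₀/(2π) = 112.5 Hz.
Step 4 — Series Q: Q = ω₀L/R = 707.1·0.02/871 = 0.01624.

(a) f₀ = 112.5 Hz  (b) Q = 0.01624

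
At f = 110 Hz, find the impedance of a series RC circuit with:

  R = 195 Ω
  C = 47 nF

Step 1 — Angular frequency: ω = 2π·f = 2π·110 = 691.2 rad/s.
Step 2 — Component impedances:
  R: Z = R = 195 Ω
  C: Z = 1/(jωC) = -j/(ω·C) = 0 - j3.078e+04 Ω
Step 3 — Series combination: Z_total = R + C = 195 - j3.078e+04 Ω = 3.078e+04∠-89.6° Ω.

Z = 195 - j3.078e+04 Ω = 3.078e+04∠-89.6° Ω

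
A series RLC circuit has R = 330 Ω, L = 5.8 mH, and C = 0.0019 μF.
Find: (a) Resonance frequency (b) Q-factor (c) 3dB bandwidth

Step 1 — Resonance condition Im(Z)=0 gives ω₀ = 1/√(LC).
Step 2 — ω₀ = 1/√(0.0058·1.9e-09) = 3.012e+05 rad/s.
Step 3 — f₀ = ω₀/(2π) = 4.794e+04 Hz.
Step 4 — Series Q: Q = ω₀L/R = 3.012e+05·0.0058/330 = 5.294.
Step 5 — 3dB bandwidth: Δω = ω₀/Q = 5.69e+04 rad/s; BW = Δω/(2π) = 9055 Hz.

(a) f₀ = 4.794e+04 Hz  (b) Q = 5.294  (c) BW = 9055 Hz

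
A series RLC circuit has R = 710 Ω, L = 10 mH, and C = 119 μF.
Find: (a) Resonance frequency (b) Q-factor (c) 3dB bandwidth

Step 1 — Resonance condition Im(Z)=0 gives ω₀ = 1/√(LC).
Step 2 — ω₀ = 1/√(0.01·0.000119) = 916.7 rad/s.
Step 3 — f₀ = ω₀/(2π) = 145.9 Hz.
Step 4 — Series Q: Q = ω₀L/R = 916.7·0.01/710 = 0.01291.
Step 5 — 3dB bandwidth: Δω = ω₀/Q = 7.1e+04 rad/s; BW = Δω/(2π) = 1.13e+04 Hz.

(a) f₀ = 145.9 Hz  (b) Q = 0.01291  (c) BW = 1.13e+04 Hz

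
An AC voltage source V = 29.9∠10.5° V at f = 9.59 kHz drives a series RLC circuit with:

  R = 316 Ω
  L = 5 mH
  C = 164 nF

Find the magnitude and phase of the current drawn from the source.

Step 1 — Angular frequency: ω = 2π·f = 2π·9590 = 6.026e+04 rad/s.
Step 2 — Component impedances:
  R: Z = R = 316 Ω
  L: Z = jωL = j·6.026e+04·0.005 = 0 + j301.3 Ω
  C: Z = 1/(jωC) = -j/(ω·C) = 0 - j101.2 Ω
Step 3 — Series combination: Z_total = R + L + C = 316 + j200.1 Ω = 374∠32.3° Ω.
Step 4 — Source phasor: V = 29.9∠10.5° V = 29.4 + j5.449 V.
Step 5 — Ohm's law: I = V / Z_total = (29.4 + j5.449) / (316 + j200.1) = 0.0742 - j0.02974 A.
Step 6 — Convert to polar: |I| = 0.07994 A, ∠I = -21.8°.

I = 0.07994∠-21.8° A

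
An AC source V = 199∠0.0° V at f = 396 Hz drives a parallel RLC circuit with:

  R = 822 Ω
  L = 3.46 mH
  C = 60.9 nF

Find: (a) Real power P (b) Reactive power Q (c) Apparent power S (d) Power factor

Step 1 — Angular frequency: ω = 2π·f = 2π·396 = 2488 rad/s.
Step 2 — Component impedances:
  R: Z = R = 822 Ω
  L: Z = jωL = j·2488·0.00346 = 0 + j8.609 Ω
  C: Z = 1/(jωC) = -j/(ω·C) = 0 - j6599 Ω
Step 3 — Parallel combination: 1/Z_total = 1/R + 1/L + 1/C; Z_total = 0.09039 + j8.619 Ω = 8.62∠89.4° Ω.
Step 4 — Source phasor: V = 199∠0.0° V = 199 V.
Step 5 — Current: I = V / Z = 0.2421 - j23.09 A = 23.09∠-89.4° A.
Step 6 — Complex power: S = V·I* = 48.18 + j4594 VA.
Step 7 — Real power: P = Re(S) = 48.18 W.
Step 8 — Reactive power: Q = Im(S) = 4594 VAR.
Step 9 — Apparent power: |S| = 4594 VA.
Step 10 — Power factor: PF = P/|S| = 0.01049 (lagging).

(a) P = 48.18 W  (b) Q = 4594 VAR  (c) S = 4594 VA  (d) PF = 0.01049 (lagging)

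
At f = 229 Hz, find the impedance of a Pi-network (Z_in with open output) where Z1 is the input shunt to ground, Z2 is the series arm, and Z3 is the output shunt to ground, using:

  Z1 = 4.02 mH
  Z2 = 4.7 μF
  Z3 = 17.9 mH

Step 1 — Angular frequency: ω = 2π·f = 2π·229 = 1439 rad/s.
Step 2 — Component impedances:
  Z1: Z = jωL = j·1439·0.00402 = 0 + j5.784 Ω
  Z2: Z = 1/(jωC) = -j/(ω·C) = 0 - j147.9 Ω
  Z3: Z = jωL = j·1439·0.0179 = 0 + j25.76 Ω
Step 3 — With open output, the series arm Z2 and the output shunt Z3 appear in series to ground: Z2 + Z3 = 0 - j122.1 Ω.
Step 4 — Parallel with input shunt Z1: Z_in = Z1 || (Z2 + Z3) = 0 + j6.072 Ω = 6.072∠90.0° Ω.

Z = 0 + j6.072 Ω = 6.072∠90.0° Ω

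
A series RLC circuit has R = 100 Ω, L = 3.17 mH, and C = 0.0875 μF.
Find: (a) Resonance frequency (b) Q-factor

Step 1 — Resonance condition Im(Z)=0 gives ω₀ = 1/√(LC).
Step 2 — ω₀ = 1/√(0.00317·8.75e-08) = 6.004e+04 rad/s.
Step 3 — f₀ = ω₀/(2π) = 9556 Hz.
Step 4 — Series Q: Q = ω₀L/R = 6.004e+04·0.00317/100 = 1.903.

(a) f₀ = 9556 Hz  (b) Q = 1.903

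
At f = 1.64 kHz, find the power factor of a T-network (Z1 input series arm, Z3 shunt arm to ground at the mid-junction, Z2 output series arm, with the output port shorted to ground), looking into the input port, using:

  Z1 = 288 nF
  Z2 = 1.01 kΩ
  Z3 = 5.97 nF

Step 1 — Angular frequency: ω = 2π·f = 2π·1640 = 1.03e+04 rad/s.
Step 2 — Component impedances:
  Z1: Z = 1/(jωC) = -j/(ω·C) = 0 - j337 Ω
  Z2: Z = R = 1010 Ω
  Z3: Z = 1/(jωC) = -j/(ω·C) = 0 - j1.626e+04 Ω
Step 3 — With the output port shorted to ground, the output series arm Z2 runs from the junction to ground; the shunt arm Z3 also runs from the junction to ground. They appear in parallel: Z3 || Z2 = 1006 - j62.51 Ω.
Step 4 — Series with input arm Z1: Z_in = Z1 + (Z3 || Z2) = 1006 - j399.5 Ω = 1083∠-21.7° Ω.
Step 5 — Power factor: PF = cos(φ) = Re(Z)/|Z| = 1006.1/1082.5 = 0.9294.
Step 6 — Type: Im(Z) = -399.5 ⇒ leading (phase φ = -21.7°).

PF = 0.9294 (leading, φ = -21.7°)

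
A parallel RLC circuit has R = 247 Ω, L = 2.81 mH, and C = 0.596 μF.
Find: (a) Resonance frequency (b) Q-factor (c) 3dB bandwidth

Step 1 — Resonance: ω₀ = 1/√(LC) = 1/√(0.00281·5.96e-07) = 2.444e+04 rad/s.
Step 2 — f₀ = ω₀/(2π) = 3889 Hz.
Step 3 — Parallel Q: Q = R/(ω₀L) = 247/(2.444e+04·0.00281) = 3.597.
Step 4 — Bandwidth: Δω = ω₀/Q = 6793 rad/s; BW = Δω/(2π) = 1081 Hz.

(a) f₀ = 3889 Hz  (b) Q = 3.597  (c) BW = 1081 Hz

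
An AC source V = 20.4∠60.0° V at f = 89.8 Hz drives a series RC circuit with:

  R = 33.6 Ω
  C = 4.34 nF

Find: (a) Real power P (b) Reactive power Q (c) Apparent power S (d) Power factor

Step 1 — Angular frequency: ω = 2π·f = 2π·89.8 = 564.2 rad/s.
Step 2 — Component impedances:
  R: Z = R = 33.6 Ω
  C: Z = 1/(jωC) = -j/(ω·C) = 0 - j4.084e+05 Ω
Step 3 — Series combination: Z_total = R + C = 33.6 - j4.084e+05 Ω = 4.084e+05∠-90.0° Ω.
Step 4 — Source phasor: V = 20.4∠60.0° V = 10.2 + j17.67 V.
Step 5 — Current: I = V / Z = -4.326e-05 + j2.498e-05 A = 4.995e-05∠150.0° A.
Step 6 — Complex power: S = V·I* = 8.385e-08 - j0.001019 VA.
Step 7 — Real power: P = Re(S) = 8.385e-08 W.
Step 8 — Reactive power: Q = Im(S) = -0.001019 VAR.
Step 9 — Apparent power: |S| = 0.001019 VA.
Step 10 — Power factor: PF = P/|S| = 8.228e-05 (leading).

(a) P = 8.385e-08 W  (b) Q = -0.001019 VAR  (c) S = 0.001019 VA  (d) PF = 8.228e-05 (leading)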